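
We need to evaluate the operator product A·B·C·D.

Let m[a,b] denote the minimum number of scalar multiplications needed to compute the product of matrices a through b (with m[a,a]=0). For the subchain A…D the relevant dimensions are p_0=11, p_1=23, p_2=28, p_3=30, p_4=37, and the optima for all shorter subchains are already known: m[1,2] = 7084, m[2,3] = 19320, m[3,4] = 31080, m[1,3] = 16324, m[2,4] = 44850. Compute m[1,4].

m[1,4] = min over k∈[1,3] of m[1,k]+m[k+1,4]+p_{0}·p_k·p_{4}.
k=1: 0 + 44850 + 11·23·37 = 54211; k=2: 7084 + 31080 + 11·28·37 = 49560; k=3: 16324 + 0 + 11·30·37 = 28534.
Minimum: 28534 at k=3.

28534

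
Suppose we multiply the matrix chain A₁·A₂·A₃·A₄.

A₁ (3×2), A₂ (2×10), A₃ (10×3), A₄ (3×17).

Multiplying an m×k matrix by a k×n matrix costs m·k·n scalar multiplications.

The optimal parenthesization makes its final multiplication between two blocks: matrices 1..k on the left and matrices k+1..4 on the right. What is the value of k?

3

Adjacent pairs: A₁A₂ = 3·2·10 = 60; A₂A₃ = 2·10·3 = 60; A₃A₄ = 10·3·17 = 510.
Length 3: A₁..A₃: k=1: 0+60+3·2·3=78; k=2: 60+0+3·10·3=150 → min 78 | A₂..A₄: k=2: 0+510+2·10·17=850; k=3: 60+0+2·3·17=162 → min 162.
Top-level splits: k=1: (A₁..A₁)·(A₂..A₄) → 0+162+3·2·17 = 264; k=2: (A₁..A₂)·(A₃..A₄) → 60+510+3·10·17 = 1080; k=3: (A₁..A₃)·(A₄..A₄) → 78+0+3·3·17 = 231.
Best split is after A₃, i.e. k = 3.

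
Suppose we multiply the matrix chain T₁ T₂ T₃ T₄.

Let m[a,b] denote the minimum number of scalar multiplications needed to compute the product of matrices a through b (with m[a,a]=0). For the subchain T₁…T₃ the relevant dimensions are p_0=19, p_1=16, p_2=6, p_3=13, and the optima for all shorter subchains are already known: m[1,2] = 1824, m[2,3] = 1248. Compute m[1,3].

3306

m[1,3] = min over k∈[1,2] of m[1,k]+m[k+1,3]+p_{0}·p_k·p_{3}.
k=1: 0 + 1248 + 19·16·13 = 5200; k=2: 1824 + 0 + 19·6·13 = 3306.
Minimum: 3306 at k=2.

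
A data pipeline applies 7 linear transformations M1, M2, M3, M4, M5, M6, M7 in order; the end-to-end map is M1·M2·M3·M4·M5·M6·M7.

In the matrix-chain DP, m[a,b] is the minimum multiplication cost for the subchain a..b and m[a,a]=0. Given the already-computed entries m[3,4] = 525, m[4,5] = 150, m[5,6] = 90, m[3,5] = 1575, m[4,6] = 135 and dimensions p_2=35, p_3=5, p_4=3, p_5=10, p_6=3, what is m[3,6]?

660

m[3,6] = min over k∈[3,5] of m[3,k]+m[k+1,6]+p_{2}·p_k·p_{6}.
k=3: 0 + 135 + 35·5·3 = 660; k=4: 525 + 90 + 35·3·3 = 930; k=5: 1575 + 0 + 35·10·3 = 2625.
Minimum: 660 at k=3.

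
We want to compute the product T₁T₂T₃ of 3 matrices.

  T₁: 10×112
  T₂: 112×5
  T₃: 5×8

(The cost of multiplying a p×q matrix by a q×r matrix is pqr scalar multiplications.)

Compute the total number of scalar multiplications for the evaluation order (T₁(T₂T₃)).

13440

(T₂T₃): 112×5 by 5×8 → 112×8, cost 112·5·8 = 4480
(T₁(T₂T₃)): 10×112 by 112×8 → 10×8, cost 10·112·8 = 8960; cumulative 13440
Total: 13440 scalar multiplications.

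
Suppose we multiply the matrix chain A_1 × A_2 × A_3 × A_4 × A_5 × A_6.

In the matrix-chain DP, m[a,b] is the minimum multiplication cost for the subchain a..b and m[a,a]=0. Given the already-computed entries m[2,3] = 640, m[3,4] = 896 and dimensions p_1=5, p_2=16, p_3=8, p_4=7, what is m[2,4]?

920

m[2,4] = min over k∈[2,3] of m[2,k]+m[k+1,4]+p_{1}·p_k·p_{4}.
k=2: 0 + 896 + 5·16·7 = 1456; k=3: 640 + 0 + 5·8·7 = 920.
Minimum: 920 at k=3.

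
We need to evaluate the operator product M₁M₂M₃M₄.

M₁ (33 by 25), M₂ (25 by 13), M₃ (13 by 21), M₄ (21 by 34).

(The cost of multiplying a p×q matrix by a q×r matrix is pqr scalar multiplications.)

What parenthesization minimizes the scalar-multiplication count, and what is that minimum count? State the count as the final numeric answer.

34593

Adjacent pairs: M₁M₂ = 33·25·13 = 10725; M₂M₃ = 25·13·21 = 6825; M₃M₄ = 13·21·34 = 9282.
Length 3: M₁..M₃: k=1: 0+6825+33·25·21=24150; k=2: 10725+0+33·13·21=19734 → min 19734 | M₂..M₄: k=2: 0+9282+25·13·34=20332; k=3: 6825+0+25·21·34=24675 → min 20332.
Length 4: M₁..M₄: k=1: 0+20332+33·25·34=48382; k=2: 10725+9282+33·13·34=34593; k=3: 19734+0+33·21·34=43296 → min 34593.
Optimal parenthesization: ((M₁M₂)(M₃M₄)) with cost 34593.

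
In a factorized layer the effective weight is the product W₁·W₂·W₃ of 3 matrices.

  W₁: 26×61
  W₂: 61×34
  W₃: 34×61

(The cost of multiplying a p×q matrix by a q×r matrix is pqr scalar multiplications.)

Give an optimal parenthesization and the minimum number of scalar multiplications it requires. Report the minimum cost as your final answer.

107848

(W₁·(W₂·W₃)): cost 223260.
((W₁·W₂)·W₃): cost 107848.
Optimal: ((W₁·W₂)·W₃) with cost 107848.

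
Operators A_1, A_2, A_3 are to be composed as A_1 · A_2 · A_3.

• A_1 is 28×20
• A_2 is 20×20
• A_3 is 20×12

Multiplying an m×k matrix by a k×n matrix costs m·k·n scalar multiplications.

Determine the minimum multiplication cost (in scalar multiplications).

Order (A_1 · (A_2 · A_3)): (A_2 · A_3): 20×20 by 20×12 → 20×12, cost 20·20·12 = 4800; (A_1 · (A_2 · A_3)): 28×20 by 20×12 → 28×12, cost 28·20·12 = 6720; cumulative 11520. Total 11520.
Order ((A_1 · A_2) · A_3): (A_1 · A_2): 28×20 by 20×20 → 28×20, cost 28·20·20 = 11200; ((A_1 · A_2) · A_3): 28×20 by 20×12 → 28×12, cost 28·20·12 = 6720; cumulative 17920. Total 17920.
Minimum: 11520.

11520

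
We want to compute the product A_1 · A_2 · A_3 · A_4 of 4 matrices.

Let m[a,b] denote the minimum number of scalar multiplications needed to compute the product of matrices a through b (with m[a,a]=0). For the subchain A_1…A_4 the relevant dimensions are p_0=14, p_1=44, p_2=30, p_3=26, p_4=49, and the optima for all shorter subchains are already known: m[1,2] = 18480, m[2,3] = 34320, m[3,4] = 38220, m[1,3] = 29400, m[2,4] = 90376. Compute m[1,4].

m[1,4] = min over k∈[1,3] of m[1,k]+m[k+1,4]+p_{0}·p_k·p_{4}.
k=1: 0 + 90376 + 14·44·49 = 120560; k=2: 18480 + 38220 + 14·30·49 = 77280; k=3: 29400 + 0 + 14·26·49 = 47236.
Minimum: 47236 at k=3.

47236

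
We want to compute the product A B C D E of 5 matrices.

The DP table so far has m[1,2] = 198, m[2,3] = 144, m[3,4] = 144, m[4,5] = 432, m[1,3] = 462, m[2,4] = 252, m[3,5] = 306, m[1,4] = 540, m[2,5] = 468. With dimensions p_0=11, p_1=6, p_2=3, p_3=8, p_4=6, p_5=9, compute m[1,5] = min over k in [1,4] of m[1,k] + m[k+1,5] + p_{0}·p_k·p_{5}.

m[1,5] = min over k∈[1,4] of m[1,k]+m[k+1,5]+p_{0}·p_k·p_{5}.
k=1: 0 + 468 + 11·6·9 = 1062; k=2: 198 + 306 + 11·3·9 = 801; k=3: 462 + 432 + 11·8·9 = 1686; k=4: 540 + 0 + 11·6·9 = 1134.
Minimum: 801 at k=2.

801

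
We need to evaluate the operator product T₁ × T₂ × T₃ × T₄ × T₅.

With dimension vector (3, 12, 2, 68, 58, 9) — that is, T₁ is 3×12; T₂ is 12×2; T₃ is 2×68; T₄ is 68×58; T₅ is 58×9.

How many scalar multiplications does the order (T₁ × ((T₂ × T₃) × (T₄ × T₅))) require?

44796

(T₂ × T₃): 12×2 by 2×68 → 12×68, cost 12·2·68 = 1632
(T₄ × T₅): 68×58 by 58×9 → 68×9, cost 68·58·9 = 35496
((T₂ × T₃) × (T₄ × T₅)): 12×68 by 68×9 → 12×9, cost 12·68·9 = 7344; cumulative 44472
(T₁ × ((T₂ × T₃) × (T₄ × T₅))): 3×12 by 12×9 → 3×9, cost 3·12·9 = 324; cumulative 44796
Total: 44796 scalar multiplications.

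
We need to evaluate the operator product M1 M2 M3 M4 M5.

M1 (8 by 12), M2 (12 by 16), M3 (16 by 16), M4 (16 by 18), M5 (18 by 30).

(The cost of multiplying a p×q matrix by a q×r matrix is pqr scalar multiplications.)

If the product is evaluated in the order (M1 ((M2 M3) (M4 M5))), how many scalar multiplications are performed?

(M2 M3): 12×16 by 16×16 → 12×16, cost 12·16·16 = 3072
(M4 M5): 16×18 by 18×30 → 16×30, cost 16·18·30 = 8640
((M2 M3) (M4 M5)): 12×16 by 16×30 → 12×30, cost 12·16·30 = 5760; cumulative 17472
(M1 ((M2 M3) (M4 M5))): 8×12 by 12×30 → 8×30, cost 8·12·30 = 2880; cumulative 20352
Total: 20352 scalar multiplications.

20352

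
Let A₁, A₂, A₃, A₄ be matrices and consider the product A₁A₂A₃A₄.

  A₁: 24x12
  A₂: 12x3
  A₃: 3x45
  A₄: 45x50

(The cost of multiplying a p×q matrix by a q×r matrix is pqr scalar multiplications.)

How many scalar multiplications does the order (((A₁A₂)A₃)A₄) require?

58104

(A₁A₂): 24×12 by 12×3 → 24×3, cost 24·12·3 = 864
((A₁A₂)A₃): 24×3 by 3×45 → 24×45, cost 24·3·45 = 3240; cumulative 4104
(((A₁A₂)A₃)A₄): 24×45 by 45×50 → 24×50, cost 24·45·50 = 54000; cumulative 58104
Total: 58104 scalar multiplications.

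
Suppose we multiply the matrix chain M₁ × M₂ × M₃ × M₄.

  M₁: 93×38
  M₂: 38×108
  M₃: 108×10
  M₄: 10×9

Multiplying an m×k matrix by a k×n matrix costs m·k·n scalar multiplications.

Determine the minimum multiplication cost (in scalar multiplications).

76266

Adjacent pairs: M₁M₂ = 93·38·108 = 381672; M₂M₃ = 38·108·10 = 41040; M₃M₄ = 108·10·9 = 9720.
Length 3: M₁..M₃: k=1: 0+41040+93·38·10=76380; k=2: 381672+0+93·108·10=482112 → min 76380 | M₂..M₄: k=2: 0+9720+38·108·9=46656; k=3: 41040+0+38·10·9=44460 → min 44460.
Length 4: M₁..M₄: k=1: 0+44460+93·38·9=76266; k=2: 381672+9720+93·108·9=481788; k=3: 76380+0+93·10·9=84750 → min 76266.
Optimal order: (M₁ × ((M₂ × M₃) × M₄)) with cost 76266.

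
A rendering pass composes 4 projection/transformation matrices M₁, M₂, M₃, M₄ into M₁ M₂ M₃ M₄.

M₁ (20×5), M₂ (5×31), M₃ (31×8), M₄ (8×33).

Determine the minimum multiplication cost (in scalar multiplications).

5860

Adjacent pairs: M₁M₂ = 20·5·31 = 3100; M₂M₃ = 5·31·8 = 1240; M₃M₄ = 31·8·33 = 8184.
Length 3: M₁..M₃: k=1: 0+1240+20·5·8=2040; k=2: 3100+0+20·31·8=8060 → min 2040 | M₂..M₄: k=2: 0+8184+5·31·33=13299; k=3: 1240+0+5·8·33=2560 → min 2560.
Length 4: M₁..M₄: k=1: 0+2560+20·5·33=5860; k=2: 3100+8184+20·31·33=31744; k=3: 2040+0+20·8·33=7320 → min 5860.
Optimal order: (M₁ ((M₂ M₃) M₄)) with cost 5860.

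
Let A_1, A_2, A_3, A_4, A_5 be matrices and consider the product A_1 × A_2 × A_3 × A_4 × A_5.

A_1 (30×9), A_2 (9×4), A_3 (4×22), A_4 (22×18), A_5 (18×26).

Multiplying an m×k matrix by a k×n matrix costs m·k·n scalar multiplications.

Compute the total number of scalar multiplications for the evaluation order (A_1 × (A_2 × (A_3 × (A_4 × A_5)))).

20540

(A_4 × A_5): 22×18 by 18×26 → 22×26, cost 22·18·26 = 10296
(A_3 × (A_4 × A_5)): 4×22 by 22×26 → 4×26, cost 4·22·26 = 2288; cumulative 12584
(A_2 × (A_3 × (A_4 × A_5))): 9×4 by 4×26 → 9×26, cost 9·4·26 = 936; cumulative 13520
(A_1 × (A_2 × (A_3 × (A_4 × A_5)))): 30×9 by 9×26 → 30×26, cost 30·9·26 = 7020; cumulative 20540
Total: 20540 scalar multiplications.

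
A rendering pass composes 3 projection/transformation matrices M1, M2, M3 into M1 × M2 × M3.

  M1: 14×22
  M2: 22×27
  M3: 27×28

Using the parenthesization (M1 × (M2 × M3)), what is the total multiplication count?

(M2 × M3): 22×27 by 27×28 → 22×28, cost 22·27·28 = 16632
(M1 × (M2 × M3)): 14×22 by 22×28 → 14×28, cost 14·22·28 = 8624; cumulative 25256
Total: 25256 scalar multiplications.

25256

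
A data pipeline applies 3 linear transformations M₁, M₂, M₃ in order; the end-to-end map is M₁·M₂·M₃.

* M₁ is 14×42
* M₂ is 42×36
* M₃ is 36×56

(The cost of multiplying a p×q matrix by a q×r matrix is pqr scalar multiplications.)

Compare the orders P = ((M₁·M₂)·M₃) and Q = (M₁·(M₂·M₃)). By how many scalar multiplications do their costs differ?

68208

Order P = ((M₁·M₂)·M₃): (M₁·M₂): 14×42 by 42×36 → 14×36, cost 14·42·36 = 21168; ((M₁·M₂)·M₃): 14×36 by 36×56 → 14×56, cost 14·36·56 = 28224; cumulative 49392. Total 49392.
Order Q = (M₁·(M₂·M₃)): (M₂·M₃): 42×36 by 36×56 → 42×56, cost 42·36·56 = 84672; (M₁·(M₂·M₃)): 14×42 by 42×56 → 14×56, cost 14·42·56 = 32928; cumulative 117600. Total 117600.
Difference: |49392 − 117600| = 68208.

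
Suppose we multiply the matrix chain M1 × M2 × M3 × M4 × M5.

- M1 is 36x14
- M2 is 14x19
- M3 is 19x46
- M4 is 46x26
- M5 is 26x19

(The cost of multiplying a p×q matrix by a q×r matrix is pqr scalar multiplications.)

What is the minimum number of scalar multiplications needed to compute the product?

45472

Adjacent pairs: M1M2 = 36·14·19 = 9576; M2M3 = 14·19·46 = 12236; M3M4 = 19·46·26 = 22724; M4M5 = 46·26·19 = 22724.
Length 3: M1..M3: k=1: 0+12236+36·14·46=35420; k=2: 9576+0+36·19·46=41040 → min 35420 | M2..M4: k=2: 0+22724+14·19·26=29640; k=3: 12236+0+14·46·26=28980 → min 28980 | M3..M5: k=3: 0+22724+19·46·19=39330; k=4: 22724+0+19·26·19=32110 → min 32110.
Length 4: M1..M4: k=1: 0+28980+36·14·26=42084; k=2: 9576+22724+36·19·26=50084; k=3: 35420+0+36·46·26=78476 → min 42084 | M2..M5: k=2: 0+32110+14·19·19=37164; k=3: 12236+22724+14·46·19=47196; k=4: 28980+0+14·26·19=35896 → min 35896.
Length 5: M1..M5: k=1: 0+35896+36·14·19=45472; k=2: 9576+32110+36·19·19=54682; k=3: 35420+22724+36·46·19=89608; k=4: 42084+0+36·26·19=59868 → min 45472.
Optimal order: (M1 × (((M2 × M3) × M4) × M5)) with cost 45472.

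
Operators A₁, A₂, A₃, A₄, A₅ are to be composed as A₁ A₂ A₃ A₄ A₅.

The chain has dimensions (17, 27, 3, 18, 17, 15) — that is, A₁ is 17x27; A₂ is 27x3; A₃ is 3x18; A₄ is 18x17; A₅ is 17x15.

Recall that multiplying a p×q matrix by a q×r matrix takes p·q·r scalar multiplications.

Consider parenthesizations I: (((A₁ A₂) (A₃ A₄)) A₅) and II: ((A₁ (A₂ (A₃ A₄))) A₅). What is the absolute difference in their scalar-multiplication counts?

6936

Order I = (((A₁ A₂) (A₃ A₄)) A₅): (A₁ A₂): 17×27 by 27×3 → 17×3, cost 17·27·3 = 1377; (A₃ A₄): 3×18 by 18×17 → 3×17, cost 3·18·17 = 918; ((A₁ A₂) (A₃ A₄)): 17×3 by 3×17 → 17×17, cost 17·3·17 = 867; cumulative 3162; (((A₁ A₂) (A₃ A₄)) A₅): 17×17 by 17×15 → 17×15, cost 17·17·15 = 4335; cumulative 7497. Total 7497.
Order II = ((A₁ (A₂ (A₃ A₄))) A₅): (A₃ A₄): 3×18 by 18×17 → 3×17, cost 3·18·17 = 918; (A₂ (A₃ A₄)): 27×3 by 3×17 → 27×17, cost 27·3·17 = 1377; cumulative 2295; (A₁ (A₂ (A₃ A₄))): 17×27 by 27×17 → 17×17, cost 17·27·17 = 7803; cumulative 10098; ((A₁ (A₂ (A₃ A₄))) A₅): 17×17 by 17×15 → 17×15, cost 17·17·15 = 4335; cumulative 14433. Total 14433.
Difference: |7497 − 14433| = 6936.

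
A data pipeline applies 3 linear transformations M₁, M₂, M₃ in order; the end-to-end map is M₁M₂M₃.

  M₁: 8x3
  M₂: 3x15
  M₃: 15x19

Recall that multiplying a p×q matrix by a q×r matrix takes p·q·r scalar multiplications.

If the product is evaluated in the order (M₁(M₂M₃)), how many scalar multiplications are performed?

(M₂M₃): 3×15 by 15×19 → 3×19, cost 3·15·19 = 855
(M₁(M₂M₃)): 8×3 by 3×19 → 8×19, cost 8·3·19 = 456; cumulative 1311
Total: 1311 scalar multiplications.

1311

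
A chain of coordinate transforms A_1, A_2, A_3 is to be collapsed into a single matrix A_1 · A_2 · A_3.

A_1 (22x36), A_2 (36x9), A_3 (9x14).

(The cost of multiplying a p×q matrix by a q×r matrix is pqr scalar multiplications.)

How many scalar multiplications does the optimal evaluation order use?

Order (A_1 · (A_2 · A_3)): (A_2 · A_3): 36×9 by 9×14 → 36×14, cost 36·9·14 = 4536; (A_1 · (A_2 · A_3)): 22×36 by 36×14 → 22×14, cost 22·36·14 = 11088; cumulative 15624. Total 15624.
Order ((A_1 · A_2) · A_3): (A_1 · A_2): 22×36 by 36×9 → 22×9, cost 22·36·9 = 7128; ((A_1 · A_2) · A_3): 22×9 by 9×14 → 22×14, cost 22·9·14 = 2772; cumulative 9900. Total 9900.
Minimum: 9900.

9900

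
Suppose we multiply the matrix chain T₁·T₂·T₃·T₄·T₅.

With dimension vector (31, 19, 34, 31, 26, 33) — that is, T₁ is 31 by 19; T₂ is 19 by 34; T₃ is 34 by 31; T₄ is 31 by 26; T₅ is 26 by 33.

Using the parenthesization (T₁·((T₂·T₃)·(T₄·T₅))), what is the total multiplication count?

85498

(T₂·T₃): 19×34 by 34×31 → 19×31, cost 19·34·31 = 20026
(T₄·T₅): 31×26 by 26×33 → 31×33, cost 31·26·33 = 26598
((T₂·T₃)·(T₄·T₅)): 19×31 by 31×33 → 19×33, cost 19·31·33 = 19437; cumulative 66061
(T₁·((T₂·T₃)·(T₄·T₅))): 31×19 by 19×33 → 31×33, cost 31·19·33 = 19437; cumulative 85498
Total: 85498 scalar multiplications.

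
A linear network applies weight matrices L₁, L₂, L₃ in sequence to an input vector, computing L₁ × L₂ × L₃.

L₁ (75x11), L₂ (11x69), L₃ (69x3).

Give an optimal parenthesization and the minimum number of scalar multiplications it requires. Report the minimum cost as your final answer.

4752

(L₁ × (L₂ × L₃)): cost 4752.
((L₁ × L₂) × L₃): cost 72450.
Optimal: (L₁ × (L₂ × L₃)) with cost 4752.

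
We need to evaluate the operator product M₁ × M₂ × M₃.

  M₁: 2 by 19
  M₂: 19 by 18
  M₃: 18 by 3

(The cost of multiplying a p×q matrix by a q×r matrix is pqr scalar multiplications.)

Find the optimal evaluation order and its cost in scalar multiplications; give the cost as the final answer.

792

(M₁ × (M₂ × M₃)): cost 1140.
((M₁ × M₂) × M₃): cost 792.
Optimal: ((M₁ × M₂) × M₃) with cost 792.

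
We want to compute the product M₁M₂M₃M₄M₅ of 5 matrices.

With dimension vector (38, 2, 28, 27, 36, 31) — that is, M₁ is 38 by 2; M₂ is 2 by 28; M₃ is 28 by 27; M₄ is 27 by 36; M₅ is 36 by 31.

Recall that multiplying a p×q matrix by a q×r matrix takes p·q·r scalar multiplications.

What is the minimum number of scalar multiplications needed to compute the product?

8044

Adjacent pairs: M₁M₂ = 38·2·28 = 2128; M₂M₃ = 2·28·27 = 1512; M₃M₄ = 28·27·36 = 27216; M₄M₅ = 27·36·31 = 30132.
Length 3: M₁..M₃: k=1: 0+1512+38·2·27=3564; k=2: 2128+0+38·28·27=30856 → min 3564 | M₂..M₄: k=2: 0+27216+2·28·36=29232; k=3: 1512+0+2·27·36=3456 → min 3456 | M₃..M₅: k=3: 0+30132+28·27·31=53568; k=4: 27216+0+28·36·31=58464 → min 53568.
Length 4: M₁..M₄: k=1: 0+3456+38·2·36=6192; k=2: 2128+27216+38·28·36=67648; k=3: 3564+0+38·27·36=40500 → min 6192 | M₂..M₅: k=2: 0+53568+2·28·31=55304; k=3: 1512+30132+2·27·31=33318; k=4: 3456+0+2·36·31=5688 → min 5688.
Length 5: M₁..M₅: k=1: 0+5688+38·2·31=8044; k=2: 2128+53568+38·28·31=88680; k=3: 3564+30132+38·27·31=65502; k=4: 6192+0+38·36·31=48600 → min 8044.
Optimal order: (M₁(((M₂M₃)M₄)M₅)) with cost 8044.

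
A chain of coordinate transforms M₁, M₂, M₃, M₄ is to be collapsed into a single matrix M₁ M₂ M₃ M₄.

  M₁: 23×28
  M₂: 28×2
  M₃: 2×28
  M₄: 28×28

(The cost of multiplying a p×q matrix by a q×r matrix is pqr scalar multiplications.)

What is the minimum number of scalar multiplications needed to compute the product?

Adjacent pairs: M₁M₂ = 23·28·2 = 1288; M₂M₃ = 28·2·28 = 1568; M₃M₄ = 2·28·28 = 1568.
Length 3: M₁..M₃: k=1: 0+1568+23·28·28=19600; k=2: 1288+0+23·2·28=2576 → min 2576 | M₂..M₄: k=2: 0+1568+28·2·28=3136; k=3: 1568+0+28·28·28=23520 → min 3136.
Length 4: M₁..M₄: k=1: 0+3136+23·28·28=21168; k=2: 1288+1568+23·2·28=4144; k=3: 2576+0+23·28·28=20608 → min 4144.
Optimal order: ((M₁ M₂) (M₃ M₄)) with cost 4144.

4144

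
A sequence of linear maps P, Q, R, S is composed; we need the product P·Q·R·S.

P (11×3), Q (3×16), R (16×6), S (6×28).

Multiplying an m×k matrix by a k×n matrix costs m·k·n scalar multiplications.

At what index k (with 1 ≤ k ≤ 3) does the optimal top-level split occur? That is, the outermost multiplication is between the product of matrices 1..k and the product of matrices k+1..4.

1

Adjacent pairs: PQ = 11·3·16 = 528; QR = 3·16·6 = 288; RS = 16·6·28 = 2688.
Length 3: P..R: k=1: 0+288+11·3·6=486; k=2: 528+0+11·16·6=1584 → min 486 | Q..S: k=2: 0+2688+3·16·28=4032; k=3: 288+0+3·6·28=792 → min 792.
Top-level splits: k=1: (P..P)·(Q..S) → 0+792+11·3·28 = 1716; k=2: (P..Q)·(R..S) → 528+2688+11·16·28 = 8144; k=3: (P..R)·(S..S) → 486+0+11·6·28 = 2334.
Best split is after P, i.e. k = 1.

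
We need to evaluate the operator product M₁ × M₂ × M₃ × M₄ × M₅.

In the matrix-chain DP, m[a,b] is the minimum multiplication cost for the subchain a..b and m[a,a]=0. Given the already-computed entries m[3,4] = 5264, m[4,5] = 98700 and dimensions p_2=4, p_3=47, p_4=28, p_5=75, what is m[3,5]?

m[3,5] = min over k∈[3,4] of m[3,k]+m[k+1,5]+p_{2}·p_k·p_{5}.
k=3: 0 + 98700 + 4·47·75 = 112800; k=4: 5264 + 0 + 4·28·75 = 13664.
Minimum: 13664 at k=4.

13664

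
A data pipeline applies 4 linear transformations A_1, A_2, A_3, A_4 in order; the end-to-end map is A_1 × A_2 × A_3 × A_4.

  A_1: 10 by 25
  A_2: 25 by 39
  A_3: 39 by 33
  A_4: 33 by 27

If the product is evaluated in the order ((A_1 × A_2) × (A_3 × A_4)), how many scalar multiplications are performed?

55029

(A_1 × A_2): 10×25 by 25×39 → 10×39, cost 10·25·39 = 9750
(A_3 × A_4): 39×33 by 33×27 → 39×27, cost 39·33·27 = 34749
((A_1 × A_2) × (A_3 × A_4)): 10×39 by 39×27 → 10×27, cost 10·39·27 = 10530; cumulative 55029
Total: 55029 scalar multiplications.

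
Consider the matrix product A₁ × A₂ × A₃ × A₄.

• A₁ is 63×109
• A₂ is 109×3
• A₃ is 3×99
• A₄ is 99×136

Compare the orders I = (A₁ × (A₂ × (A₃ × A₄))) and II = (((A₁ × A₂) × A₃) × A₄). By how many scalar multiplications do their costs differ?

Order I = (A₁ × (A₂ × (A₃ × A₄))): (A₃ × A₄): 3×99 by 99×136 → 3×136, cost 3·99·136 = 40392; (A₂ × (A₃ × A₄)): 109×3 by 3×136 → 109×136, cost 109·3·136 = 44472; cumulative 84864; (A₁ × (A₂ × (A₃ × A₄))): 63×109 by 109×136 → 63×136, cost 63·109·136 = 933912; cumulative 1018776. Total 1018776.
Order II = (((A₁ × A₂) × A₃) × A₄): (A₁ × A₂): 63×109 by 109×3 → 63×3, cost 63·109·3 = 20601; ((A₁ × A₂) × A₃): 63×3 by 3×99 → 63×99, cost 63·3·99 = 18711; cumulative 39312; (((A₁ × A₂) × A₃) × A₄): 63×99 by 99×136 → 63×136, cost 63·99·136 = 848232; cumulative 887544. Total 887544.
Difference: |1018776 − 887544| = 131232.

131232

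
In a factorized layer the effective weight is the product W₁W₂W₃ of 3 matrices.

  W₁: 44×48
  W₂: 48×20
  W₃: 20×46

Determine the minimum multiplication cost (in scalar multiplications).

Order (W₁(W₂W₃)): (W₂W₃): 48×20 by 20×46 → 48×46, cost 48·20·46 = 44160; (W₁(W₂W₃)): 44×48 by 48×46 → 44×46, cost 44·48·46 = 97152; cumulative 141312. Total 141312.
Order ((W₁W₂)W₃): (W₁W₂): 44×48 by 48×20 → 44×20, cost 44·48·20 = 42240; ((W₁W₂)W₃): 44×20 by 20×46 → 44×46, cost 44·20·46 = 40480; cumulative 82720. Total 82720.
Minimum: 82720.

82720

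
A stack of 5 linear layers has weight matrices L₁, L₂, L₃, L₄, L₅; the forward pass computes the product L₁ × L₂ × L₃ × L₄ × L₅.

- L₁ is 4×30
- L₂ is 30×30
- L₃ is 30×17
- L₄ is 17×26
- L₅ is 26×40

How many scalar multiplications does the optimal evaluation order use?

11568

Adjacent pairs: L₁L₂ = 4·30·30 = 3600; L₂L₃ = 30·30·17 = 15300; L₃L₄ = 30·17·26 = 13260; L₄L₅ = 17·26·40 = 17680.
Length 3: L₁..L₃: k=1: 0+15300+4·30·17=17340; k=2: 3600+0+4·30·17=5640 → min 5640 | L₂..L₄: k=2: 0+13260+30·30·26=36660; k=3: 15300+0+30·17·26=28560 → min 28560 | L₃..L₅: k=3: 0+17680+30·17·40=38080; k=4: 13260+0+30·26·40=44460 → min 38080.
Length 4: L₁..L₄: k=1: 0+28560+4·30·26=31680; k=2: 3600+13260+4·30·26=19980; k=3: 5640+0+4·17·26=7408 → min 7408 | L₂..L₅: k=2: 0+38080+30·30·40=74080; k=3: 15300+17680+30·17·40=53380; k=4: 28560+0+30·26·40=59760 → min 53380.
Length 5: L₁..L₅: k=1: 0+53380+4·30·40=58180; k=2: 3600+38080+4·30·40=46480; k=3: 5640+17680+4·17·40=26040; k=4: 7408+0+4·26·40=11568 → min 11568.
Optimal order: ((((L₁ × L₂) × L₃) × L₄) × L₅) with cost 11568.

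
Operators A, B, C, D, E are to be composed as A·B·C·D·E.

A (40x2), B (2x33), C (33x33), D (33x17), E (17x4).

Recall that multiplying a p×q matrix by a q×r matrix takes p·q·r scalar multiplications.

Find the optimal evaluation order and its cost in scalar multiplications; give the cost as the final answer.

Adjacent pairs: AB = 40·2·33 = 2640; BC = 2·33·33 = 2178; CD = 33·33·17 = 18513; DE = 33·17·4 = 2244.
Length 3: A..C: k=1: 0+2178+40·2·33=4818; k=2: 2640+0+40·33·33=46200 → min 4818 | B..D: k=2: 0+18513+2·33·17=19635; k=3: 2178+0+2·33·17=3300 → min 3300 | C..E: k=3: 0+2244+33·33·4=6600; k=4: 18513+0+33·17·4=20757 → min 6600.
Length 4: A..D: k=1: 0+3300+40·2·17=4660; k=2: 2640+18513+40·33·17=43593; k=3: 4818+0+40·33·17=27258 → min 4660 | B..E: k=2: 0+6600+2·33·4=6864; k=3: 2178+2244+2·33·4=4686; k=4: 3300+0+2·17·4=3436 → min 3436.
Length 5: A..E: k=1: 0+3436+40·2·4=3756; k=2: 2640+6600+40·33·4=14520; k=3: 4818+2244+40·33·4=12342; k=4: 4660+0+40·17·4=7380 → min 3756.
Optimal parenthesization: (A·(((B·C)·D)·E)) with cost 3756.

3756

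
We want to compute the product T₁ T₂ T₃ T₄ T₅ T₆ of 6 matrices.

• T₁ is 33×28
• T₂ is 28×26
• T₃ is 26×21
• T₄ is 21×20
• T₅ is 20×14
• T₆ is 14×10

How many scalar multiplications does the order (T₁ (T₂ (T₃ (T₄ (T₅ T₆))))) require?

(T₅ T₆): 20×14 by 14×10 → 20×10, cost 20·14·10 = 2800
(T₄ (T₅ T₆)): 21×20 by 20×10 → 21×10, cost 21·20·10 = 4200; cumulative 7000
(T₃ (T₄ (T₅ T₆))): 26×21 by 21×10 → 26×10, cost 26·21·10 = 5460; cumulative 12460
(T₂ (T₃ (T₄ (T₅ T₆)))): 28×26 by 26×10 → 28×10, cost 28·26·10 = 7280; cumulative 19740
(T₁ (T₂ (T₃ (T₄ (T₅ T₆))))): 33×28 by 28×10 → 33×10, cost 33·28·10 = 9240; cumulative 28980
Total: 28980 scalar multiplications.

28980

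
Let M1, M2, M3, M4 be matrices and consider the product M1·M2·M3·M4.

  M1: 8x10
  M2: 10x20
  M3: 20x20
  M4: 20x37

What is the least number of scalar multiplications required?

Adjacent pairs: M1M2 = 8·10·20 = 1600; M2M3 = 10·20·20 = 4000; M3M4 = 20·20·37 = 14800.
Length 3: M1..M3: k=1: 0+4000+8·10·20=5600; k=2: 1600+0+8·20·20=4800 → min 4800 | M2..M4: k=2: 0+14800+10·20·37=22200; k=3: 4000+0+10·20·37=11400 → min 11400.
Length 4: M1..M4: k=1: 0+11400+8·10·37=14360; k=2: 1600+14800+8·20·37=22320; k=3: 4800+0+8·20·37=10720 → min 10720.
Optimal order: (((M1·M2)·M3)·M4) with cost 10720.

10720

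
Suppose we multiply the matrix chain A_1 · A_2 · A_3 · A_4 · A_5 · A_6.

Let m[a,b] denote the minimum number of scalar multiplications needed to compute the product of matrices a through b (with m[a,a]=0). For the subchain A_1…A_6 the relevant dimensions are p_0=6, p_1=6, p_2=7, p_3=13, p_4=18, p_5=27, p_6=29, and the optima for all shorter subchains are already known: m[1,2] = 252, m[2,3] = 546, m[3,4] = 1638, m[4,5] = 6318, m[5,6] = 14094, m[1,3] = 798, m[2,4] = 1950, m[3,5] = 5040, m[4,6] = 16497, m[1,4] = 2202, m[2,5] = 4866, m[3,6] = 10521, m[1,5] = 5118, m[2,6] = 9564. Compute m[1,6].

9816

m[1,6] = min over k∈[1,5] of m[1,k]+m[k+1,6]+p_{0}·p_k·p_{6}.
k=1: 0 + 9564 + 6·6·29 = 10608; k=2: 252 + 10521 + 6·7·29 = 11991; k=3: 798 + 16497 + 6·13·29 = 19557; k=4: 2202 + 14094 + 6·18·29 = 19428; k=5: 5118 + 0 + 6·27·29 = 9816.
Minimum: 9816 at k=5.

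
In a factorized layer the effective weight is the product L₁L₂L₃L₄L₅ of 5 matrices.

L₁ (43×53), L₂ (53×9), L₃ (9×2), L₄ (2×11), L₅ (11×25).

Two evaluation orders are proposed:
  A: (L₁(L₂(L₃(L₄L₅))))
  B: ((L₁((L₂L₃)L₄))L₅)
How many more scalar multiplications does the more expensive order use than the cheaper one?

30886

Order A = (L₁(L₂(L₃(L₄L₅)))): (L₄L₅): 2×11 by 11×25 → 2×25, cost 2·11·25 = 550; (L₃(L₄L₅)): 9×2 by 2×25 → 9×25, cost 9·2·25 = 450; cumulative 1000; (L₂(L₃(L₄L₅))): 53×9 by 9×25 → 53×25, cost 53·9·25 = 11925; cumulative 12925; (L₁(L₂(L₃(L₄L₅)))): 43×53 by 53×25 → 43×25, cost 43·53·25 = 56975; cumulative 69900. Total 69900.
Order B = ((L₁((L₂L₃)L₄))L₅): (L₂L₃): 53×9 by 9×2 → 53×2, cost 53·9·2 = 954; ((L₂L₃)L₄): 53×2 by 2×11 → 53×11, cost 53·2·11 = 1166; cumulative 2120; (L₁((L₂L₃)L₄)): 43×53 by 53×11 → 43×11, cost 43·53·11 = 25069; cumulative 27189; ((L₁((L₂L₃)L₄))L₅): 43×11 by 11×25 → 43×25, cost 43·11·25 = 11825; cumulative 39014. Total 39014.
Difference: |69900 − 39014| = 30886.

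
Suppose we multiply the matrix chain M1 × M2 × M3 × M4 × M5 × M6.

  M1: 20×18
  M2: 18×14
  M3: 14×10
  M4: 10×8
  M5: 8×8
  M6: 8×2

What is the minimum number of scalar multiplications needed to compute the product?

1792

Adjacent pairs: M1M2 = 20·18·14 = 5040; M2M3 = 18·14·10 = 2520; M3M4 = 14·10·8 = 1120; M4M5 = 10·8·8 = 640; M5M6 = 8·8·2 = 128.
Length 3: M1..M3: k=1: 0+2520+20·18·10=6120; k=2: 5040+0+20·14·10=7840 → min 6120 | M2..M4: k=2: 0+1120+18·14·8=3136; k=3: 2520+0+18·10·8=3960 → min 3136 | M3..M5: k=3: 0+640+14·10·8=1760; k=4: 1120+0+14·8·8=2016 → min 1760 | M4..M6: k=4: 0+128+10·8·2=288; k=5: 640+0+10·8·2=800 → min 288.
Length 4: M1..M4: k=1: 0+3136+20·18·8=6016; k=2: 5040+1120+20·14·8=8400; k=3: 6120+0+20·10·8=7720 → min 6016 | M2..M5: k=2: 0+1760+18·14·8=3776; k=3: 2520+640+18·10·8=4600; k=4: 3136+0+18·8·8=4288 → min 3776 | M3..M6: k=3: 0+288+14·10·2=568; k=4: 1120+128+14·8·2=1472; k=5: 1760+0+14·8·2=1984 → min 568.
Length 5: M1..M5: k=1: 0+3776+20·18·8=6656; k=2: 5040+1760+20·14·8=9040; k=3: 6120+640+20·10·8=8360; k=4: 6016+0+20·8·8=7296 → min 6656 | M2..M6: k=2: 0+568+18·14·2=1072; k=3: 2520+288+18·10·2=3168; k=4: 3136+128+18·8·2=3552; k=5: 3776+0+18·8·2=4064 → min 1072.
Length 6: M1..M6: k=1: 0+1072+20·18·2=1792; k=2: 5040+568+20·14·2=6168; k=3: 6120+288+20·10·2=6808; k=4: 6016+128+20·8·2=6464; k=5: 6656+0+20·8·2=6976 → min 1792.
Optimal order: (M1 × (M2 × (M3 × (M4 × (M5 × M6))))) with cost 1792.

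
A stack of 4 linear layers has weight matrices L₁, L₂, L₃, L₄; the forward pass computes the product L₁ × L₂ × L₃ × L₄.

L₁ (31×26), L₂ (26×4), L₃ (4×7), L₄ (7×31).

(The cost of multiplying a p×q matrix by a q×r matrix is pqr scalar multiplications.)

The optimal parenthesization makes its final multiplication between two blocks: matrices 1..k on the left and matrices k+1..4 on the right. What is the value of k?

2

Adjacent pairs: L₁L₂ = 31·26·4 = 3224; L₂L₃ = 26·4·7 = 728; L₃L₄ = 4·7·31 = 868.
Length 3: L₁..L₃: k=1: 0+728+31·26·7=6370; k=2: 3224+0+31·4·7=4092 → min 4092 | L₂..L₄: k=2: 0+868+26·4·31=4092; k=3: 728+0+26·7·31=6370 → min 4092.
Top-level splits: k=1: (L₁..L₁)·(L₂..L₄) → 0+4092+31·26·31 = 29078; k=2: (L₁..L₂)·(L₃..L₄) → 3224+868+31·4·31 = 7936; k=3: (L₁..L₃)·(L₄..L₄) → 4092+0+31·7·31 = 10819.
Best split is after L₂, i.e. k = 2.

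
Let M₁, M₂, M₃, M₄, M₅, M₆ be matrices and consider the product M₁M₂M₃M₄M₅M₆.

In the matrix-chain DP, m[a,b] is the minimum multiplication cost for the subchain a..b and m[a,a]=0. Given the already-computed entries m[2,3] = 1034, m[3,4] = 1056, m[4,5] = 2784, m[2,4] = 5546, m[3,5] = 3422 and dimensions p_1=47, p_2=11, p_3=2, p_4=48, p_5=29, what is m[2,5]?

6544

m[2,5] = min over k∈[2,4] of m[2,k]+m[k+1,5]+p_{1}·p_k·p_{5}.
k=2: 0 + 3422 + 47·11·29 = 18415; k=3: 1034 + 2784 + 47·2·29 = 6544; k=4: 5546 + 0 + 47·48·29 = 70970.
Minimum: 6544 at k=3.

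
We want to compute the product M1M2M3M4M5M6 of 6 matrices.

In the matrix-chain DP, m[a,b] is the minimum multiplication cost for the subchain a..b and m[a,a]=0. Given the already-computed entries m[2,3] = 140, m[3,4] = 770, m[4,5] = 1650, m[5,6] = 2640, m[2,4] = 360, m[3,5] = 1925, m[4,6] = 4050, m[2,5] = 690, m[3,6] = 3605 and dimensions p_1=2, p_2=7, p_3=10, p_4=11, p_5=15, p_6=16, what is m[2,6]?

m[2,6] = min over k∈[2,5] of m[2,k]+m[k+1,6]+p_{1}·p_k·p_{6}.
k=2: 0 + 3605 + 2·7·16 = 3829; k=3: 140 + 4050 + 2·10·16 = 4510; k=4: 360 + 2640 + 2·11·16 = 3352; k=5: 690 + 0 + 2·15·16 = 1170.
Minimum: 1170 at k=5.

1170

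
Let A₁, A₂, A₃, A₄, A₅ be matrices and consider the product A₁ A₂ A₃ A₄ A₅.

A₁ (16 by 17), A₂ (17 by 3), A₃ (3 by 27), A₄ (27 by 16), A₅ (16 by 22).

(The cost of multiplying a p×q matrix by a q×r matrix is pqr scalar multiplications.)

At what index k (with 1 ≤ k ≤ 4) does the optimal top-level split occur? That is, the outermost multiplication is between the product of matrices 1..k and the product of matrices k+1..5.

Adjacent pairs: A₁A₂ = 16·17·3 = 816; A₂A₃ = 17·3·27 = 1377; A₃A₄ = 3·27·16 = 1296; A₄A₅ = 27·16·22 = 9504.
Length 3: A₁..A₃: k=1: 0+1377+16·17·27=8721; k=2: 816+0+16·3·27=2112 → min 2112 | A₂..A₄: k=2: 0+1296+17·3·16=2112; k=3: 1377+0+17·27·16=8721 → min 2112 | A₃..A₅: k=3: 0+9504+3·27·22=11286; k=4: 1296+0+3·16·22=2352 → min 2352.
Length 4: A₁..A₄: k=1: 0+2112+16·17·16=6464; k=2: 816+1296+16·3·16=2880; k=3: 2112+0+16·27·16=9024 → min 2880 | A₂..A₅: k=2: 0+2352+17·3·22=3474; k=3: 1377+9504+17·27·22=20979; k=4: 2112+0+17·16·22=8096 → min 3474.
Top-level splits: k=1: (A₁..A₁)·(A₂..A₅) → 0+3474+16·17·22 = 9458; k=2: (A₁..A₂)·(A₃..A₅) → 816+2352+16·3·22 = 4224; k=3: (A₁..A₃)·(A₄..A₅) → 2112+9504+16·27·22 = 21120; k=4: (A₁..A₄)·(A₅..A₅) → 2880+0+16·16·22 = 8512.
Best split is after A₂, i.e. k = 2.

2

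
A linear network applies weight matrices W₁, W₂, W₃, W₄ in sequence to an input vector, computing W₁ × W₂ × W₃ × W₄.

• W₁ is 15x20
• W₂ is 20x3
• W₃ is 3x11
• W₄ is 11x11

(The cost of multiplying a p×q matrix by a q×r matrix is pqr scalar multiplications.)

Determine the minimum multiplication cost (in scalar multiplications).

1758

Adjacent pairs: W₁W₂ = 15·20·3 = 900; W₂W₃ = 20·3·11 = 660; W₃W₄ = 3·11·11 = 363.
Length 3: W₁..W₃: k=1: 0+660+15·20·11=3960; k=2: 900+0+15·3·11=1395 → min 1395 | W₂..W₄: k=2: 0+363+20·3·11=1023; k=3: 660+0+20·11·11=3080 → min 1023.
Length 4: W₁..W₄: k=1: 0+1023+15·20·11=4323; k=2: 900+363+15·3·11=1758; k=3: 1395+0+15·11·11=3210 → min 1758.
Optimal order: ((W₁ × W₂) × (W₃ × W₄)) with cost 1758.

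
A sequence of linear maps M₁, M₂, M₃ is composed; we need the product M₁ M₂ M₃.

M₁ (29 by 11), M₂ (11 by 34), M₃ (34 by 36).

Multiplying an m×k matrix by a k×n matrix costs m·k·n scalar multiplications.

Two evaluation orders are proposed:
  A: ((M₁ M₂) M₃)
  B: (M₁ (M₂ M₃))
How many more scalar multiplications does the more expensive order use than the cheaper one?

Order A = ((M₁ M₂) M₃): (M₁ M₂): 29×11 by 11×34 → 29×34, cost 29·11·34 = 10846; ((M₁ M₂) M₃): 29×34 by 34×36 → 29×36, cost 29·34·36 = 35496; cumulative 46342. Total 46342.
Order B = (M₁ (M₂ M₃)): (M₂ M₃): 11×34 by 34×36 → 11×36, cost 11·34·36 = 13464; (M₁ (M₂ M₃)): 29×11 by 11×36 → 29×36, cost 29·11·36 = 11484; cumulative 24948. Total 24948.
Difference: |46342 − 24948| = 21394.

21394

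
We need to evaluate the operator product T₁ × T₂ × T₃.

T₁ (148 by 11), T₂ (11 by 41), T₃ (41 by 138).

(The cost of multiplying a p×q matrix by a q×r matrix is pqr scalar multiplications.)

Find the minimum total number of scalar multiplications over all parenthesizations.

Order (T₁ × (T₂ × T₃)): (T₂ × T₃): 11×41 by 41×138 → 11×138, cost 11·41·138 = 62238; (T₁ × (T₂ × T₃)): 148×11 by 11×138 → 148×138, cost 148·11·138 = 224664; cumulative 286902. Total 286902.
Order ((T₁ × T₂) × T₃): (T₁ × T₂): 148×11 by 11×41 → 148×41, cost 148·11·41 = 66748; ((T₁ × T₂) × T₃): 148×41 by 41×138 → 148×138, cost 148·41·138 = 837384; cumulative 904132. Total 904132.
Minimum: 286902.

286902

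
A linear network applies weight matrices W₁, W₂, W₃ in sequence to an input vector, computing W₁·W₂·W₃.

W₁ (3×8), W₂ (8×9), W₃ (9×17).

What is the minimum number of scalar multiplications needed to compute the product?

675

Order (W₁·(W₂·W₃)): (W₂·W₃): 8×9 by 9×17 → 8×17, cost 8·9·17 = 1224; (W₁·(W₂·W₃)): 3×8 by 8×17 → 3×17, cost 3·8·17 = 408; cumulative 1632. Total 1632.
Order ((W₁·W₂)·W₃): (W₁·W₂): 3×8 by 8×9 → 3×9, cost 3·8·9 = 216; ((W₁·W₂)·W₃): 3×9 by 9×17 → 3×17, cost 3·9·17 = 459; cumulative 675. Total 675.
Minimum: 675.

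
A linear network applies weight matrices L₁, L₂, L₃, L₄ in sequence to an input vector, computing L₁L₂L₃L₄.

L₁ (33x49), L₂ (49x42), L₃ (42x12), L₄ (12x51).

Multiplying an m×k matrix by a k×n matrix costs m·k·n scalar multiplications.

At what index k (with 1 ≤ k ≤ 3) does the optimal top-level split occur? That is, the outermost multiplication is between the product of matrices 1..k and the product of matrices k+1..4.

3

Adjacent pairs: L₁L₂ = 33·49·42 = 67914; L₂L₃ = 49·42·12 = 24696; L₃L₄ = 42·12·51 = 25704.
Length 3: L₁..L₃: k=1: 0+24696+33·49·12=44100; k=2: 67914+0+33·42·12=84546 → min 44100 | L₂..L₄: k=2: 0+25704+49·42·51=130662; k=3: 24696+0+49·12·51=54684 → min 54684.
Top-level splits: k=1: (L₁..L₁)·(L₂..L₄) → 0+54684+33·49·51 = 137151; k=2: (L₁..L₂)·(L₃..L₄) → 67914+25704+33·42·51 = 164304; k=3: (L₁..L₃)·(L₄..L₄) → 44100+0+33·12·51 = 64296.
Best split is after L₃, i.e. k = 3.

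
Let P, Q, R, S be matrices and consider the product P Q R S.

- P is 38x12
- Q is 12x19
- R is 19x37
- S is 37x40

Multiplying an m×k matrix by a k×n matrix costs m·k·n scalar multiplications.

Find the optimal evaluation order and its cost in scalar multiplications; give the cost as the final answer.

44436

Adjacent pairs: PQ = 38·12·19 = 8664; QR = 12·19·37 = 8436; RS = 19·37·40 = 28120.
Length 3: P..R: k=1: 0+8436+38·12·37=25308; k=2: 8664+0+38·19·37=35378 → min 25308 | Q..S: k=2: 0+28120+12·19·40=37240; k=3: 8436+0+12·37·40=26196 → min 26196.
Length 4: P..S: k=1: 0+26196+38·12·40=44436; k=2: 8664+28120+38·19·40=65664; k=3: 25308+0+38·37·40=81548 → min 44436.
Optimal parenthesization: (P ((Q R) S)) with cost 44436.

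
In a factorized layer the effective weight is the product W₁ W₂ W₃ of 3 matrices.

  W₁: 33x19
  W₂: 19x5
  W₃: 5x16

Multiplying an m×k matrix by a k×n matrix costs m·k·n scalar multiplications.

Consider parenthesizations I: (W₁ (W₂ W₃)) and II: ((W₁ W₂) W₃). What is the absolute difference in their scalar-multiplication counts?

Order I = (W₁ (W₂ W₃)): (W₂ W₃): 19×5 by 5×16 → 19×16, cost 19·5·16 = 1520; (W₁ (W₂ W₃)): 33×19 by 19×16 → 33×16, cost 33·19·16 = 10032; cumulative 11552. Total 11552.
Order II = ((W₁ W₂) W₃): (W₁ W₂): 33×19 by 19×5 → 33×5, cost 33·19·5 = 3135; ((W₁ W₂) W₃): 33×5 by 5×16 → 33×16, cost 33·5·16 = 2640; cumulative 5775. Total 5775.
Difference: |11552 − 5775| = 5777.

5777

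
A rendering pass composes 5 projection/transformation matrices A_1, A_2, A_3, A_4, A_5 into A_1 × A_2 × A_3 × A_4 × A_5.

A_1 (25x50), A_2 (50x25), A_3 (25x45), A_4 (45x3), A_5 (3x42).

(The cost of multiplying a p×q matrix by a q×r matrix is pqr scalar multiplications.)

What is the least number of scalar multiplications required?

14025

Adjacent pairs: A_1A_2 = 25·50·25 = 31250; A_2A_3 = 50·25·45 = 56250; A_3A_4 = 25·45·3 = 3375; A_4A_5 = 45·3·42 = 5670.
Length 3: A_1..A_3: k=1: 0+56250+25·50·45=112500; k=2: 31250+0+25·25·45=59375 → min 59375 | A_2..A_4: k=2: 0+3375+50·25·3=7125; k=3: 56250+0+50·45·3=63000 → min 7125 | A_3..A_5: k=3: 0+5670+25·45·42=52920; k=4: 3375+0+25·3·42=6525 → min 6525.
Length 4: A_1..A_4: k=1: 0+7125+25·50·3=10875; k=2: 31250+3375+25·25·3=36500; k=3: 59375+0+25·45·3=62750 → min 10875 | A_2..A_5: k=2: 0+6525+50·25·42=59025; k=3: 56250+5670+50·45·42=156420; k=4: 7125+0+50·3·42=13425 → min 13425.
Length 5: A_1..A_5: k=1: 0+13425+25·50·42=65925; k=2: 31250+6525+25·25·42=64025; k=3: 59375+5670+25·45·42=112295; k=4: 10875+0+25·3·42=14025 → min 14025.
Optimal order: ((A_1 × (A_2 × (A_3 × A_4))) × A_5) with cost 14025.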